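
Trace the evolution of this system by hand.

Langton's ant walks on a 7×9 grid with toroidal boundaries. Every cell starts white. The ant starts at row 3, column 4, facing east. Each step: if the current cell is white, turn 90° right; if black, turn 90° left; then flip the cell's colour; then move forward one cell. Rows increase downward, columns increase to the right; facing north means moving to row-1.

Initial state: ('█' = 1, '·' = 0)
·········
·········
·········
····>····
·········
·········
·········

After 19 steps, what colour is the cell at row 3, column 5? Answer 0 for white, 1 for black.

1

gen 0: ·········
·········
·········
····>····
·········
·········
·········
gen 1: ·········
·········
·········
····█····
····v····
·········
·········
gen 2: ·········
·········
·········
····█····
···<█····
·········
·········
gen 3: ·········
·········
·········
···^█····
···██····
·········
·········
gen 4: ·········
·········
·········
···█>····
···██····
·········
·········
gen 5: ·········
·········
····^····
···█·····
···██····
·········
·········
gen 6: ·········
·········
····█>···
···█·····
···██····
·········
·········
gen 7: ·········
·········
····██···
···█·v···
···██····
·········
·········
gen 8: ·········
·········
····██···
···█<█···
···██····
·········
·········
gen 9: ·········
·········
····^█···
···███···
···██····
·········
·········
gen 10: ·········
·········
···<·█···
···███···
···██····
·········
·········
gen 11: ·········
···^·····
···█·█···
···███···
···██····
·········
·········
gen 12: ·········
···█>····
···█·█···
···███···
···██····
·········
·········
gen 13: ·········
···██····
···█v█···
···███···
···██····
·········
·········
gen 14: ·········
···██····
···<██···
···███···
···██····
·········
·········
gen 15: ·········
···██····
····██···
···v██···
···██····
·········
·········
gen 16: ·········
···██····
····██···
····>█···
···██····
·········
·········
gen 17: ·········
···██····
····^█···
·····█···
···██····
·········
·········
gen 18: ·········
···██····
···<·█···
·····█···
···██····
·········
·········
gen 19: ·········
···^█····
···█·█···
·····█···
···██····
·········
·········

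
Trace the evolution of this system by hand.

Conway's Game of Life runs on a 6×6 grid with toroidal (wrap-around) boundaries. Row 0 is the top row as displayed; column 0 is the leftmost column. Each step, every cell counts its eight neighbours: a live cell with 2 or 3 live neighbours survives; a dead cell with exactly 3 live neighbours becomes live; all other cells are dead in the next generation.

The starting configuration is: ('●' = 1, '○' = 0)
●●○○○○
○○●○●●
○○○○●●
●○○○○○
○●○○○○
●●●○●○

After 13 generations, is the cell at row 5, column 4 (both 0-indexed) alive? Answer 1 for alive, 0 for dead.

0

[0] ●●○○○○
○○●○●●
○○○○●●
●○○○○○
○●○○○○
●●●○●○
[1] ○○○○●○
○●○●●○
●○○●●○
●○○○○●
○○●○○●
○○●○○●
[2] ○○●○●●
○○●○○○
●●●●○○
●●○●○○
○●○○●●
○○○●●●
[3] ○○●○○●
●○○○●●
●○○●○○
○○○●○○
○●○○○○
○○●○○○
[4] ●●○●●●
●●○●●○
●○○●○○
○○●○○○
○○●○○○
○●●○○○
[5] ○○○○○○
○○○○○○
●○○●●●
○●●●○○
○○●●○○
○○○○●●
[6] ○○○○○○
○○○○●●
●●○●●●
●●○○○●
○●○○○○
○○○●●○
[7] ○○○●○●
○○○●○○
○●●●○○
○○○○○○
○●●○●●
○○○○○○
[8] ○○○○●○
○○○●○○
○○●●○○
●○○○●○
○○○○○○
●○●●○●
[9] ○○●○●●
○○●●●○
○○●●●○
○○○●○○
●●○●●○
○○○●●●
[10] ○○●○○○
○●○○○○
○○○○○○
○●○○○●
●○○○○○
○●○○○○
[11] ○●●○○○
○○○○○○
●○○○○○
●○○○○○
●●○○○○
○●○○○○
[12] ○●●○○○
○●○○○○
○○○○○○
●○○○○●
●●○○○○
○○○○○○
[13] ○●●○○○
○●●○○○
●○○○○○
●●○○○●
●●○○○●
●○●○○○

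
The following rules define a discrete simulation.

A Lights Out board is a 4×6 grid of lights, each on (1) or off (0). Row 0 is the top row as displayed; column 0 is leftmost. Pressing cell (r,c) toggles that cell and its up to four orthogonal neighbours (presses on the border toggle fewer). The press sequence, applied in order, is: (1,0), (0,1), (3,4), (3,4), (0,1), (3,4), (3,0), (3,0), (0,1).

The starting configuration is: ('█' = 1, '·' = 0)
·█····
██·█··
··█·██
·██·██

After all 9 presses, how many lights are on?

t=0: ·█····
██·█··
··█·██
·██·██
t=1: ██····
···█··
█·█·██
·██·██
t=2: ··█···
·█·█··
█·█·██
·██·██
t=3: ··█···
·█·█··
█·█··█
·███··
t=4: ··█···
·█·█··
█·█·██
·██·██
t=5: ██····
···█··
█·█·██
·██·██
t=6: ██····
···█··
█·█··█
·███··
t=7: ██····
···█··
··█··█
█·██··
t=8: ██····
···█··
█·█··█
·███··
t=9: ··█···
·█·█··
█·█··█
·███··

9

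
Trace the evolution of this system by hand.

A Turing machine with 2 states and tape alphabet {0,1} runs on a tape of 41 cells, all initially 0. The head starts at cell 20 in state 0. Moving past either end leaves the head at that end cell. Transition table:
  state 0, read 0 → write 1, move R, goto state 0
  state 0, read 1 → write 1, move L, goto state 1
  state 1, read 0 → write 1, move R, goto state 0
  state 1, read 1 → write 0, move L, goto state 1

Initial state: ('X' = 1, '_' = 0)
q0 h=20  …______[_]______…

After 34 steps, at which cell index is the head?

step 0: q0 h=20  …______[_]______…
step 1: q0 h=21  …_____X[_]______…
step 2: q0 h=22  …____XX[_]______…
step 3: q0 h=23  …___XXX[_]______…
step 4: q0 h=24  …__XXXX[_]______…
step 5: q0 h=25  …_XXXXX[_]______…
step 6: q0 h=26  …XXXXXX[_]______…
step 7: q0 h=27  …XXXXXX[_]______…
step 8: q0 h=28  …XXXXXX[_]______…
step 9: q0 h=29  …XXXXXX[_]______…
step 10: q0 h=30  …XXXXXX[_]______…
step 11: q0 h=31  …XXXXXX[_]______…
step 12: q0 h=32  …XXXXXX[_]______…
step 13: q0 h=33  …XXXXXX[_]______…
step 14: q0 h=34  …XXXXXX[_]______|
step 15: q0 h=35  …XXXXXX[_]_____|
step 16: q0 h=36  …XXXXXX[_]____|
step 17: q0 h=37  …XXXXXX[_]___|
step 18: q0 h=38  …XXXXXX[_]__|
step 19: q0 h=39  …XXXXXX[_]_|
step 20: q0 h=40  …XXXXXX[_]|
step 21: q0 h=40  …XXXXXX[X]|
step 22: q1 h=39  …XXXXXX[X]X|
step 23: q1 h=38  …XXXXXX[X]_X|
step 24: q1 h=37  …XXXXXX[X]__X|
step 25: q1 h=36  …XXXXXX[X]___X|
step 26: q1 h=35  …XXXXXX[X]____X|
step 27: q1 h=34  …XXXXXX[X]_____X|
step 28: q1 h=33  …XXXXXX[X]______…
step 29: q1 h=32  …XXXXXX[X]______…
step 30: q1 h=31  …XXXXXX[X]______…
step 31: q1 h=30  …XXXXXX[X]______…
step 32: q1 h=29  …XXXXXX[X]______…
step 33: q1 h=28  …XXXXXX[X]______…
step 34: q1 h=27  …XXXXXX[X]______…

27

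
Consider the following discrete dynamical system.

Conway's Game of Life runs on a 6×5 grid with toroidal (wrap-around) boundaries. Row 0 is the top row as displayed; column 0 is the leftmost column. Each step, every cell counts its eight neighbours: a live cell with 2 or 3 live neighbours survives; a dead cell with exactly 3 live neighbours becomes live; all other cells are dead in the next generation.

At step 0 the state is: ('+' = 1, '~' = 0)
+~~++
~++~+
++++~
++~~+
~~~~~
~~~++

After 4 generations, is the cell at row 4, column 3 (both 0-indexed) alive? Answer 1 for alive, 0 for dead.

0) +~~++
~++~+
++++~
++~~+
~~~~~
~~~++
1) ~+~~~
~~~~~
~~~~~
~~~++
~~~+~
+~~+~
2) ~~~~~
~~~~~
~~~~~
~~~++
~~++~
~~+~+
3) ~~~~~
~~~~~
~~~~~
~~+++
~~+~~
~~+~~
4) ~~~~~
~~~~~
~~~+~
~~++~
~++~~
~~~~~

0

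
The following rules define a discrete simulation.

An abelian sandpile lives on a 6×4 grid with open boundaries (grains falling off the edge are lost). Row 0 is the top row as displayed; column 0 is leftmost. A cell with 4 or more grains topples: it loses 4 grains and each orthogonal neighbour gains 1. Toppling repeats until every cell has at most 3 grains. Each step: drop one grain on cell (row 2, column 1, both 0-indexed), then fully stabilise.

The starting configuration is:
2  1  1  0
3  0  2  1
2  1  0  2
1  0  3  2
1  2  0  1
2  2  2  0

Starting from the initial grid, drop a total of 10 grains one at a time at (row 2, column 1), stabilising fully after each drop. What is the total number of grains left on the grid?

39

[0] 2  1  1  0
3  0  2  1
2  1  0  2
1  0  3  2
1  2  0  1
2  2  2  0
[1] 2  1  1  0
3  0  2  1
2  2  0  2
1  0  3  2
1  2  0  1
2  2  2  0
[2] 2  1  1  0
3  0  2  1
2  3  0  2
1  0  3  2
1  2  0  1
2  2  2  0
[3] 2  1  1  0
3  1  2  1
3  0  1  2
1  1  3  2
1  2  0  1
2  2  2  0
[4] 2  1  1  0
3  1  2  1
3  1  1  2
1  1  3  2
1  2  0  1
2  2  2  0
[5] 2  1  1  0
3  1  2  1
3  2  1  2
1  1  3  2
1  2  0  1
2  2  2  0
[6] 2  1  1  0
3  1  2  1
3  3  1  2
1  1  3  2
1  2  0  1
2  2  2  0
[7] 3  1  1  0
0  3  2  1
1  1  2  2
2  2  3  2
1  2  0  1
2  2  2  0
[8] 3  1  1  0
0  3  2  1
1  2  2  2
2  2  3  2
1  2  0  1
2  2  2  0
[9] 3  1  1  0
0  3  2  1
1  3  2  2
2  2  3  2
1  2  0  1
2  2  2  0
[10] 3  2  1  0
1  0  3  1
2  1  3  2
2  3  3  2
1  2  0  1
2  2  2  0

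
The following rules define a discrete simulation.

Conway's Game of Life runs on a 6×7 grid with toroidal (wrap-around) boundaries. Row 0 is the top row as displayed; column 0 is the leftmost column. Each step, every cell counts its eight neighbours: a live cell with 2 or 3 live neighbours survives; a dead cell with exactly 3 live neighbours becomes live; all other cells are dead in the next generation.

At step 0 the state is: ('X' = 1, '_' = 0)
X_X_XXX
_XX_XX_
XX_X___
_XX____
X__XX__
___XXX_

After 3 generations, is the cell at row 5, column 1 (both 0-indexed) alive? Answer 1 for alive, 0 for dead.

[0] X_X_XXX
_XX_XX_
XX_X___
_XX____
X__XX__
___XXX_
[1] X_X____
_______
X__XX__
____X__
_X___X_
XXX____
[2] X_X____
_X_X___
___XX__
___XXX_
XXX____
X_X___X
[3] X_XX__X
_X_XX__
_____X_
_X___X_
X_X_XX_
__XX__X

0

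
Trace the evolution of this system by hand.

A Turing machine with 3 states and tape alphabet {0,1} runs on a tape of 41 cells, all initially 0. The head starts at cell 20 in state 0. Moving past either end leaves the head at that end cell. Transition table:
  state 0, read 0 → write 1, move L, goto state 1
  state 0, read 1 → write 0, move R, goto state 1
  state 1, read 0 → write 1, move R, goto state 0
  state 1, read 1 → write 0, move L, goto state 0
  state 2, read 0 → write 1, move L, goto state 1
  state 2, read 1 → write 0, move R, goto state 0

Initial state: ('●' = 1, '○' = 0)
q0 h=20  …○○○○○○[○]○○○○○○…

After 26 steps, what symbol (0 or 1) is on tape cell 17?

0

0) q0 h=20  …○○○○○○[○]○○○○○○…
1) q1 h=19  …○○○○○○[○]●○○○○○…
2) q0 h=20  …○○○○○●[●]○○○○○○…
3) q1 h=21  …○○○○●○[○]○○○○○○…
4) q0 h=22  …○○○●○●[○]○○○○○○…
5) q1 h=21  …○○○○●○[●]●○○○○○…
6) q0 h=20  …○○○○○●[○]○●○○○○…
7) q1 h=19  …○○○○○○[●]●○●○○○…
8) q0 h=18  …○○○○○○[○]○●○●○○…
9) q1 h=17  …○○○○○○[○]●○●○●○…
10) q0 h=18  …○○○○○●[●]○●○●○○…
11) q1 h=19  …○○○○●○[○]●○●○○○…
12) q0 h=20  …○○○●○●[●]○●○○○○…
13) q1 h=21  …○○●○●○[○]●○○○○○…
14) q0 h=22  …○●○●○●[●]○○○○○○…
15) q1 h=23  …●○●○●○[○]○○○○○○…
16) q0 h=24  …○●○●○●[○]○○○○○○…
17) q1 h=23  …●○●○●○[●]●○○○○○…
18) q0 h=22  …○●○●○●[○]○●○○○○…
19) q1 h=21  …○○●○●○[●]●○●○○○…
20) q0 h=20  …○○○●○●[○]○●○●○○…
21) q1 h=19  …○○○○●○[●]●○●○●○…
22) q0 h=18  …○○○○○●[○]○●○●○●…
23) q1 h=17  …○○○○○○[●]●○●○●○…
24) q0 h=16  …○○○○○○[○]○●○●○●…
25) q1 h=15  …○○○○○○[○]●○●○●○…
26) q0 h=16  …○○○○○●[●]○●○●○●…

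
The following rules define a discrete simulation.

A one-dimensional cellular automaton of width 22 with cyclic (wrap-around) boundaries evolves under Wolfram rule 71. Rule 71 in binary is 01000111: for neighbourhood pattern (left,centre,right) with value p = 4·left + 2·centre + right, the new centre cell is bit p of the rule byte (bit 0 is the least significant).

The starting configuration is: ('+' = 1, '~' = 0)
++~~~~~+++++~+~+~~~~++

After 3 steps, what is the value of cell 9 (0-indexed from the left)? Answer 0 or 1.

0) ++~~~~~+++++~+~+~~~~++
1) ~+~++++~~~~+~+~+~+++~~
2) ++~~~~+~++++~+~+~~~+~+
3) ~+~++++~~~~+~+~+~+++~~

0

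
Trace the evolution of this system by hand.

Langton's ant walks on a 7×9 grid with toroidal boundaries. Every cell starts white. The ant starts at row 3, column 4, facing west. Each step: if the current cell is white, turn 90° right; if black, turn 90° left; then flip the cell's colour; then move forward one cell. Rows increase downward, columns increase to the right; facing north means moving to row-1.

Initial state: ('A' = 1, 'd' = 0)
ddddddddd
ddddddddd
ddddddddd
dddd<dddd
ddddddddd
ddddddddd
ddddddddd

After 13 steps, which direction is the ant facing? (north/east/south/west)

gen 0: ddddddddd
ddddddddd
ddddddddd
dddd<dddd
ddddddddd
ddddddddd
ddddddddd
gen 1: ddddddddd
ddddddddd
dddd^dddd
ddddAdddd
ddddddddd
ddddddddd
ddddddddd
gen 2: ddddddddd
ddddddddd
ddddA>ddd
ddddAdddd
ddddddddd
ddddddddd
ddddddddd
gen 3: ddddddddd
ddddddddd
ddddAAddd
ddddAvddd
ddddddddd
ddddddddd
ddddddddd
gen 4: ddddddddd
ddddddddd
ddddAAddd
dddd<Addd
ddddddddd
ddddddddd
ddddddddd
gen 5: ddddddddd
ddddddddd
ddddAAddd
dddddAddd
ddddvdddd
ddddddddd
ddddddddd
gen 6: ddddddddd
ddddddddd
ddddAAddd
dddddAddd
ddd<Adddd
ddddddddd
ddddddddd
gen 7: ddddddddd
ddddddddd
ddddAAddd
ddd^dAddd
dddAAdddd
ddddddddd
ddddddddd
gen 8: ddddddddd
ddddddddd
ddddAAddd
dddA>Addd
dddAAdddd
ddddddddd
ddddddddd
gen 9: ddddddddd
ddddddddd
ddddAAddd
dddAAAddd
dddAvdddd
ddddddddd
ddddddddd
gen 10: ddddddddd
ddddddddd
ddddAAddd
dddAAAddd
dddAd>ddd
ddddddddd
ddddddddd
gen 11: ddddddddd
ddddddddd
ddddAAddd
dddAAAddd
dddAdAddd
dddddvddd
ddddddddd
gen 12: ddddddddd
ddddddddd
ddddAAddd
dddAAAddd
dddAdAddd
dddd<Addd
ddddddddd
gen 13: ddddddddd
ddddddddd
ddddAAddd
dddAAAddd
dddA^Addd
ddddAAddd
ddddddddd

north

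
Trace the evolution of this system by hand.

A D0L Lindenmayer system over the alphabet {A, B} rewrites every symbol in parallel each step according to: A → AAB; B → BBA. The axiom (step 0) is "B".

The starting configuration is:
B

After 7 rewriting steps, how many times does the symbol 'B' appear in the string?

1094

0) B
1) BBA
2) BBABBAAAB
3) BBABBAAABBBABBAAABAABAABBBA
4) BBABBAAABBBABBAAABAABAABBBABBABBAAABBBABBAAABAABAABBBAAABAABBBAAABAABBBABBABBAAAB
5) BBABBAAABBBABBAAABAABAABBBABBABBAAABBBABBAAABAABAABBBAAABA…AAABAABAABBBAAABAABBBABBABBAAABBBABBAAABBBABBAAABAABAABBBA  (len 243)
6) BBABBAAABBBABBAAABAABAABBBABBABBAAABBBABBAAABAABAABBBAAABA…BBBABBABBAAABBBABBAAABAABAABBBAAABAABBBAAABAABBBABBABBAAAB  (len 729)
7) BBABBAAABBBABBAAABAABAABBBABBABBAAABBBABBAAABAABAABBBAAABA…AAABAABAABBBAAABAABBBABBABBAAABBBABBAAABBBABBAAABAABAABBBA  (len 2187)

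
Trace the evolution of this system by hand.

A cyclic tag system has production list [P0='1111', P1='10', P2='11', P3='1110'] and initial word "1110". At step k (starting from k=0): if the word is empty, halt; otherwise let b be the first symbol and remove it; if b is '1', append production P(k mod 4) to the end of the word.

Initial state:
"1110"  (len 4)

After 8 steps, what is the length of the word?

16

[0] "1110"  (len 4)
[1] "1101111"  (len 7)
[2] "10111110"  (len 8)
[3] "011111011"  (len 9)
[4] "11111011"  (len 8)
[5] "11110111111"  (len 11)
[6] "111011111110"  (len 12)
[7] "1101111111011"  (len 13)
[8] "1011111110111110"  (len 16)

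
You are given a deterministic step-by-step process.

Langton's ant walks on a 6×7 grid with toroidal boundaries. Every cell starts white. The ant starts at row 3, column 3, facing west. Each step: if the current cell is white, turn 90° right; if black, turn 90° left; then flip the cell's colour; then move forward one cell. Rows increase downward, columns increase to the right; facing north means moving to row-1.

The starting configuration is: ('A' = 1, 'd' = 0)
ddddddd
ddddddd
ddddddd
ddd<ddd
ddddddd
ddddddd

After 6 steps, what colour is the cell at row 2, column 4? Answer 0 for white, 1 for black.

1

[0] ddddddd
ddddddd
ddddddd
ddd<ddd
ddddddd
ddddddd
[1] ddddddd
ddddddd
ddd^ddd
dddAddd
ddddddd
ddddddd
[2] ddddddd
ddddddd
dddA>dd
dddAddd
ddddddd
ddddddd
[3] ddddddd
ddddddd
dddAAdd
dddAvdd
ddddddd
ddddddd
[4] ddddddd
ddddddd
dddAAdd
ddd<Add
ddddddd
ddddddd
[5] ddddddd
ddddddd
dddAAdd
ddddAdd
dddvddd
ddddddd
[6] ddddddd
ddddddd
dddAAdd
ddddAdd
dd<Addd
ddddddd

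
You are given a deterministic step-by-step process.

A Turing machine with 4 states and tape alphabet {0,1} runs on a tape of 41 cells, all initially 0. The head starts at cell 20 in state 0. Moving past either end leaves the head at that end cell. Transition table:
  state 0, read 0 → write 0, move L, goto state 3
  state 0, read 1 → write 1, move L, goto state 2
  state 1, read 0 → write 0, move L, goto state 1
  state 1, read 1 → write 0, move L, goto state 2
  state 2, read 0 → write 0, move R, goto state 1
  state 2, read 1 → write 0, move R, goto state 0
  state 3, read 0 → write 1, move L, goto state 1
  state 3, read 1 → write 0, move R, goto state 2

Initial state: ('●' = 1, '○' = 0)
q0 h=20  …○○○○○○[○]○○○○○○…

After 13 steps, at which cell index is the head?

[0] q0 h=20  …○○○○○○[○]○○○○○○…
[1] q3 h=19  …○○○○○○[○]○○○○○○…
[2] q1 h=18  …○○○○○○[○]●○○○○○…
[3] q1 h=17  …○○○○○○[○]○●○○○○…
[4] q1 h=16  …○○○○○○[○]○○●○○○…
[5] q1 h=15  …○○○○○○[○]○○○●○○…
[6] q1 h=14  …○○○○○○[○]○○○○●○…
[7] q1 h=13  …○○○○○○[○]○○○○○●…
[8] q1 h=12  …○○○○○○[○]○○○○○○…
[9] q1 h=11  …○○○○○○[○]○○○○○○…
[10] q1 h=10  …○○○○○○[○]○○○○○○…
[11] q1 h= 9  …○○○○○○[○]○○○○○○…
[12] q1 h= 8  …○○○○○○[○]○○○○○○…
[13] q1 h= 7  …○○○○○○[○]○○○○○○…

7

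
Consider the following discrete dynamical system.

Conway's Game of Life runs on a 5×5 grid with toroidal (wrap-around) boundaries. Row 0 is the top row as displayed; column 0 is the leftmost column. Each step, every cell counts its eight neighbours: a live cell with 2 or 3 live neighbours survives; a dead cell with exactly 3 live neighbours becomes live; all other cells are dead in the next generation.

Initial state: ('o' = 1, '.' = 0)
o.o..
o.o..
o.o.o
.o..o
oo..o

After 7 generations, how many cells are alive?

7

[0] o.o..
o.o..
o.o.o
.o..o
oo..o
[1] ..oo.
o.o..
..o.o
..o..
..ooo
[2] .....
..o.o
..o..
.oo.o
.o..o
[3] o..o.
...o.
o.o..
.oo..
.ooo.
[4] .o.o.
.ooo.
..oo.
o....
o..oo
[5] .o...
.o..o
...oo
ooo..
oooo.
[6] ...oo
..ooo
...oo
.....
...oo
[7] o....
o.o..
..o.o
.....
...oo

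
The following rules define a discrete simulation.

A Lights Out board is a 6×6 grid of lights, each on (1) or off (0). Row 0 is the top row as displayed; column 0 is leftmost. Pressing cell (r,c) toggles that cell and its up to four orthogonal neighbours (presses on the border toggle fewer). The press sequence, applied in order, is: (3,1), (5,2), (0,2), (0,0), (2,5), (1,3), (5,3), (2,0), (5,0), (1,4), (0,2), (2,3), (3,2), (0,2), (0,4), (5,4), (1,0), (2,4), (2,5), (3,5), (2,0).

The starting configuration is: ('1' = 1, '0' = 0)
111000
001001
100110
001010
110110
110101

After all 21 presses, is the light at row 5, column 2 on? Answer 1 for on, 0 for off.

0

[0] 111000
001001
100110
001010
110110
110101
[1] 111000
001001
110110
110010
100110
110101
[2] 111000
001001
110110
110010
101110
101001
[3] 100100
000001
110110
110010
101110
101001
[4] 010100
100001
110110
110010
101110
101001
[5] 010100
100000
110101
110011
101110
101001
[6] 010000
101110
110001
110011
101110
101001
[7] 010000
101110
110001
110011
101010
100111
[8] 010000
001110
000001
010011
101010
100111
[9] 010000
001110
000001
010011
001010
010111
[10] 010010
001001
000011
010011
001010
010111
[11] 001110
000001
000011
010011
001010
010111
[12] 001110
000101
001101
010111
001010
010111
[13] 001110
000101
000101
001011
000010
010111
[14] 010010
001101
000101
001011
000010
010111
[15] 010101
001111
000101
001011
000010
010111
[16] 010101
001111
000101
001011
000000
010000
[17] 110101
111111
100101
001011
000000
010000
[18] 110101
111101
100010
001001
000000
010000
[19] 110101
111100
100001
001000
000000
010000
[20] 110101
111100
100000
001011
000001
010000
[21] 110101
011100
010000
101011
000001
010000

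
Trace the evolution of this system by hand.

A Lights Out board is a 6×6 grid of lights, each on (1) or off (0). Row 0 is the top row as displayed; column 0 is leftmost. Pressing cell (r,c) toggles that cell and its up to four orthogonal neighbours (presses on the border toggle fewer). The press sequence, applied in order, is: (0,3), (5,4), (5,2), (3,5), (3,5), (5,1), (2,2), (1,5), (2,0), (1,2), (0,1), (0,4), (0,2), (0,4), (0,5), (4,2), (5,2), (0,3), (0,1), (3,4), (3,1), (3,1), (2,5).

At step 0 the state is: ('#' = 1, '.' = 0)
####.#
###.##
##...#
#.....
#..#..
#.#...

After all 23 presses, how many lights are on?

0) ####.#
###.##
##...#
#.....
#..#..
#.#...
1) ##..##
######
##...#
#.....
#..#..
#.#...
2) ##..##
######
##...#
#.....
#..##.
#.####
3) ##..##
######
##...#
#.....
#.###.
##..##
4) ##..##
######
##....
#...##
#.####
##..##
5) ##..##
######
##...#
#.....
#.###.
##..##
6) ##..##
######
##...#
#.....
#####.
..#.##
7) ##..##
##.###
#.##.#
#.#...
#####.
..#.##
8) ##..#.
##.#..
#.##..
#.#...
#####.
..#.##
9) ##..#.
.#.#..
.###..
..#...
#####.
..#.##
10) ###.#.
..#...
.#.#..
..#...
#####.
..#.##
11) ....#.
.##...
.#.#..
..#...
#####.
..#.##
12) ...#.#
.##.#.
.#.#..
..#...
#####.
..#.##
13) .##..#
.#..#.
.#.#..
..#...
#####.
..#.##
14) .####.
.#....
.#.#..
..#...
#####.
..#.##
15) .###.#
.#...#
.#.#..
..#...
#####.
..#.##
16) .###.#
.#...#
.#.#..
......
#...#.
....##
17) .###.#
.#...#
.#.#..
......
#.#.#.
.#####
18) .#..##
.#.#.#
.#.#..
......
#.#.#.
.#####
19) #.#.##
...#.#
.#.#..
......
#.#.#.
.#####
20) #.#.##
...#.#
.#.##.
...###
#.#...
.#####
21) #.#.##
...#.#
...##.
######
###...
.#####
22) #.#.##
...#.#
.#.##.
...###
#.#...
.#####
23) #.#.##
...#..
.#.#.#
...##.
#.#...
.#####

17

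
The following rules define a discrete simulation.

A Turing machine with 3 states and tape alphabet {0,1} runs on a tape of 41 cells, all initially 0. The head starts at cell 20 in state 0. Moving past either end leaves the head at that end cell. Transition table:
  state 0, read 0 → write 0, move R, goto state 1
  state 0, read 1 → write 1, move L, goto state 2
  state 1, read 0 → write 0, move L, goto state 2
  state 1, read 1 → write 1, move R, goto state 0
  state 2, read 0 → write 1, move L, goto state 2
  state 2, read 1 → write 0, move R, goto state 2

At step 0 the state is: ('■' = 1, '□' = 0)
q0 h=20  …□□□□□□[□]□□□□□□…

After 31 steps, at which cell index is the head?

step 0: q0 h=20  …□□□□□□[□]□□□□□□…
step 1: q1 h=21  …□□□□□□[□]□□□□□□…
step 2: q2 h=20  …□□□□□□[□]□□□□□□…
step 3: q2 h=19  …□□□□□□[□]■□□□□□…
step 4: q2 h=18  …□□□□□□[□]■■□□□□…
step 5: q2 h=17  …□□□□□□[□]■■■□□□…
step 6: q2 h=16  …□□□□□□[□]■■■■□□…
step 7: q2 h=15  …□□□□□□[□]■■■■■□…
step 8: q2 h=14  …□□□□□□[□]■■■■■■…
step 9: q2 h=13  …□□□□□□[□]■■■■■■…
step 10: q2 h=12  …□□□□□□[□]■■■■■■…
step 11: q2 h=11  …□□□□□□[□]■■■■■■…
step 12: q2 h=10  …□□□□□□[□]■■■■■■…
step 13: q2 h= 9  …□□□□□□[□]■■■■■■…
step 14: q2 h= 8  …□□□□□□[□]■■■■■■…
step 15: q2 h= 7  …□□□□□□[□]■■■■■■…
step 16: q2 h= 6  |□□□□□□[□]■■■■■■…
step 17: q2 h= 5  |□□□□□[□]■■■■■■…
step 18: q2 h= 4  |□□□□[□]■■■■■■…
step 19: q2 h= 3  |□□□[□]■■■■■■…
step 20: q2 h= 2  |□□[□]■■■■■■…
step 21: q2 h= 1  |□[□]■■■■■■…
step 22: q2 h= 0  |[□]■■■■■■…
step 23: q2 h= 0  |[■]■■■■■■…
step 24: q2 h= 1  |□[■]■■■■■■…
step 25: q2 h= 2  |□□[■]■■■■■■…
step 26: q2 h= 3  |□□□[■]■■■■■■…
step 27: q2 h= 4  |□□□□[■]■■■■■■…
step 28: q2 h= 5  |□□□□□[■]■■■■■■…
step 29: q2 h= 6  |□□□□□□[■]■■■■■■…
step 30: q2 h= 7  …□□□□□□[■]■■■■■■…
step 31: q2 h= 8  …□□□□□□[■]■■■■■■…

8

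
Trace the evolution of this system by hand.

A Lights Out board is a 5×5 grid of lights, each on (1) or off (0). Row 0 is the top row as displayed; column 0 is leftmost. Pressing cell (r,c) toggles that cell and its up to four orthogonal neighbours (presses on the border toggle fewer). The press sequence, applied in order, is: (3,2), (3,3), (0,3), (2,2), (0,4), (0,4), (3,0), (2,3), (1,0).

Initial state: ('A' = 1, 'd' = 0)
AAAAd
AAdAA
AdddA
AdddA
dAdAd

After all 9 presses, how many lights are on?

[0] AAAAd
AAdAA
AdddA
AdddA
dAdAd
[1] AAAAd
AAdAA
AdAdA
AAAAA
dAAAd
[2] AAAAd
AAdAA
AdAAA
AAddd
dAAdd
[3] AAddA
AAddA
AdAAA
AAddd
dAAdd
[4] AAddA
AAAdA
AAddA
AAAdd
dAAdd
[5] AAdAd
AAAdd
AAddA
AAAdd
dAAdd
[6] AAddA
AAAdA
AAddA
AAAdd
dAAdd
[7] AAddA
AAAdA
dAddA
ddAdd
AAAdd
[8] AAddA
AAAAA
dAAAd
ddAAd
AAAdd
[9] dAddA
ddAAA
AAAAd
ddAAd
AAAdd

14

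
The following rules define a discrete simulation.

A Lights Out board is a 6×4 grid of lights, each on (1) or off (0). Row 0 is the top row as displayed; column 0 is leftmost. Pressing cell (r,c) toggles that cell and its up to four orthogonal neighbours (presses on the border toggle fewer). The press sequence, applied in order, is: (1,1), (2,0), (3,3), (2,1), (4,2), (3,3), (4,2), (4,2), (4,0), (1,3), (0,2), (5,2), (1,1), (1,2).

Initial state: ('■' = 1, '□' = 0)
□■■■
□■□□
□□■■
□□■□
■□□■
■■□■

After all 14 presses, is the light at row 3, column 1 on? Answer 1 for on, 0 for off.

1

step 0: □■■■
□■□□
□□■■
□□■□
■□□■
■■□■
step 1: □□■■
■□■□
□■■■
□□■□
■□□■
■■□■
step 2: □□■■
□□■□
■□■■
■□■□
■□□■
■■□■
step 3: □□■■
□□■□
■□■□
■□□■
■□□□
■■□■
step 4: □□■■
□■■□
□■□□
■■□■
■□□□
■■□■
step 5: □□■■
□■■□
□■□□
■■■■
■■■■
■■■■
step 6: □□■■
□■■□
□■□■
■■□□
■■■□
■■■■
step 7: □□■■
□■■□
□■□■
■■■□
■□□■
■■□■
step 8: □□■■
□■■□
□■□■
■■□□
■■■□
■■■■
step 9: □□■■
□■■□
□■□■
□■□□
□□■□
□■■■
step 10: □□■□
□■□■
□■□□
□■□□
□□■□
□■■■
step 11: □■□■
□■■■
□■□□
□■□□
□□■□
□■■■
step 12: □■□■
□■■■
□■□□
□■□□
□□□□
□□□□
step 13: □□□■
■□□■
□□□□
□■□□
□□□□
□□□□
step 14: □□■■
■■■□
□□■□
□■□□
□□□□
□□□□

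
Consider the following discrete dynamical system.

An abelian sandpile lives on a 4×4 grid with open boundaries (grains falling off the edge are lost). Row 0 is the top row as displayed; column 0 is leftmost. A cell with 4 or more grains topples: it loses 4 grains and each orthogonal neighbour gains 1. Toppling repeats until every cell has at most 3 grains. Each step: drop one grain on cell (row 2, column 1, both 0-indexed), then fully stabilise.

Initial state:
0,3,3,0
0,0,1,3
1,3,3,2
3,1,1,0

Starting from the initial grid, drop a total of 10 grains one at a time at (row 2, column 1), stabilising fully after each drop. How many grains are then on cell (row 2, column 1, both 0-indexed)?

t=0: 0,3,3,0
0,0,1,3
1,3,3,2
3,1,1,0
t=1: 0,3,3,0
0,1,2,3
2,1,0,3
3,2,2,0
t=2: 0,3,3,0
0,1,2,3
2,2,0,3
3,2,2,0
t=3: 0,3,3,0
0,1,2,3
2,3,0,3
3,2,2,0
t=4: 0,3,3,0
0,2,2,3
3,0,1,3
3,3,2,0
t=5: 0,3,3,0
0,2,2,3
3,1,1,3
3,3,2,0
t=6: 0,3,3,0
0,2,2,3
3,2,1,3
3,3,2,0
t=7: 0,3,3,0
0,2,2,3
3,3,1,3
3,3,2,0
t=8: 0,3,3,0
1,3,2,3
1,2,2,3
1,1,3,0
t=9: 0,3,3,0
1,3,2,3
1,3,2,3
1,1,3,0
t=10: 1,1,1,2
2,2,2,1
2,2,2,1
1,3,0,2

2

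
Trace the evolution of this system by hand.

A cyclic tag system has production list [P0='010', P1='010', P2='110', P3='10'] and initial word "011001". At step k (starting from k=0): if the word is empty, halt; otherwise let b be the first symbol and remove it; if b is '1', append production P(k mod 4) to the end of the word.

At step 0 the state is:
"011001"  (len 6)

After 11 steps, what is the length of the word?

12

gen 0: "011001"  (len 6)
gen 1: "11001"  (len 5)
gen 2: "1001010"  (len 7)
gen 3: "001010110"  (len 9)
gen 4: "01010110"  (len 8)
gen 5: "1010110"  (len 7)
gen 6: "010110010"  (len 9)
gen 7: "10110010"  (len 8)
gen 8: "011001010"  (len 9)
gen 9: "11001010"  (len 8)
gen 10: "1001010010"  (len 10)
gen 11: "001010010110"  (len 12)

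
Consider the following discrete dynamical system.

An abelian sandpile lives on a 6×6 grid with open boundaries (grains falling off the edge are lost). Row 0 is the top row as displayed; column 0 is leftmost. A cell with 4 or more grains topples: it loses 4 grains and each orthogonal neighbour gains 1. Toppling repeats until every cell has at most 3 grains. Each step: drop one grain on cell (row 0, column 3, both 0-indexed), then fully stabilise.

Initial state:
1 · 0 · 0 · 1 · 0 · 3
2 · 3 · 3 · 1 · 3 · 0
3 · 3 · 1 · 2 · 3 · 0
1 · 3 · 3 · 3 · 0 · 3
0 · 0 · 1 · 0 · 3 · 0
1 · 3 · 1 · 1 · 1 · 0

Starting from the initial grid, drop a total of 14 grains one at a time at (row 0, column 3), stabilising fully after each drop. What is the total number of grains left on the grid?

0) 1 · 0 · 0 · 1 · 0 · 3
2 · 3 · 3 · 1 · 3 · 0
3 · 3 · 1 · 2 · 3 · 0
1 · 3 · 3 · 3 · 0 · 3
0 · 0 · 1 · 0 · 3 · 0
1 · 3 · 1 · 1 · 1 · 0
1) 1 · 0 · 0 · 2 · 0 · 3
2 · 3 · 3 · 1 · 3 · 0
3 · 3 · 1 · 2 · 3 · 0
1 · 3 · 3 · 3 · 0 · 3
0 · 0 · 1 · 0 · 3 · 0
1 · 3 · 1 · 1 · 1 · 0
2) 1 · 0 · 0 · 3 · 0 · 3
2 · 3 · 3 · 1 · 3 · 0
3 · 3 · 1 · 2 · 3 · 0
1 · 3 · 3 · 3 · 0 · 3
0 · 0 · 1 · 0 · 3 · 0
1 · 3 · 1 · 1 · 1 · 0
3) 1 · 0 · 1 · 0 · 1 · 3
2 · 3 · 3 · 2 · 3 · 0
3 · 3 · 1 · 2 · 3 · 0
1 · 3 · 3 · 3 · 0 · 3
0 · 0 · 1 · 0 · 3 · 0
1 · 3 · 1 · 1 · 1 · 0
4) 1 · 0 · 1 · 1 · 1 · 3
2 · 3 · 3 · 2 · 3 · 0
3 · 3 · 1 · 2 · 3 · 0
1 · 3 · 3 · 3 · 0 · 3
0 · 0 · 1 · 0 · 3 · 0
1 · 3 · 1 · 1 · 1 · 0
5) 1 · 0 · 1 · 2 · 1 · 3
2 · 3 · 3 · 2 · 3 · 0
3 · 3 · 1 · 2 · 3 · 0
1 · 3 · 3 · 3 · 0 · 3
0 · 0 · 1 · 0 · 3 · 0
1 · 3 · 1 · 1 · 1 · 0
6) 1 · 0 · 1 · 3 · 1 · 3
2 · 3 · 3 · 2 · 3 · 0
3 · 3 · 1 · 2 · 3 · 0
1 · 3 · 3 · 3 · 0 · 3
0 · 0 · 1 · 0 · 3 · 0
1 · 3 · 1 · 1 · 1 · 0
7) 1 · 0 · 2 · 0 · 2 · 3
2 · 3 · 3 · 3 · 3 · 0
3 · 3 · 1 · 2 · 3 · 0
1 · 3 · 3 · 3 · 0 · 3
0 · 0 · 1 · 0 · 3 · 0
1 · 3 · 1 · 1 · 1 · 0
8) 1 · 0 · 2 · 1 · 2 · 3
2 · 3 · 3 · 3 · 3 · 0
3 · 3 · 1 · 2 · 3 · 0
1 · 3 · 3 · 3 · 0 · 3
0 · 0 · 1 · 0 · 3 · 0
1 · 3 · 1 · 1 · 1 · 0
9) 1 · 0 · 2 · 2 · 2 · 3
2 · 3 · 3 · 3 · 3 · 0
3 · 3 · 1 · 2 · 3 · 0
1 · 3 · 3 · 3 · 0 · 3
0 · 0 · 1 · 0 · 3 · 0
1 · 3 · 1 · 1 · 1 · 0
10) 1 · 0 · 2 · 3 · 2 · 3
2 · 3 · 3 · 3 · 3 · 0
3 · 3 · 1 · 2 · 3 · 0
1 · 3 · 3 · 3 · 0 · 3
0 · 0 · 1 · 0 · 3 · 0
1 · 3 · 1 · 1 · 1 · 0
11) 2 · 2 · 0 · 3 · 1 · 0
0 · 2 · 3 · 3 · 2 · 2
1 · 3 · 1 · 2 · 1 · 1
3 · 1 · 2 · 1 · 2 · 3
0 · 1 · 2 · 1 · 3 · 0
1 · 3 · 1 · 1 · 1 · 0
12) 2 · 2 · 2 · 1 · 2 · 0
0 · 3 · 0 · 1 · 3 · 2
1 · 3 · 2 · 3 · 1 · 1
3 · 1 · 2 · 1 · 2 · 3
0 · 1 · 2 · 1 · 3 · 0
1 · 3 · 1 · 1 · 1 · 0
13) 2 · 2 · 2 · 2 · 2 · 0
0 · 3 · 0 · 1 · 3 · 2
1 · 3 · 2 · 3 · 1 · 1
3 · 1 · 2 · 1 · 2 · 3
0 · 1 · 2 · 1 · 3 · 0
1 · 3 · 1 · 1 · 1 · 0
14) 2 · 2 · 2 · 3 · 2 · 0
0 · 3 · 0 · 1 · 3 · 2
1 · 3 · 2 · 3 · 1 · 1
3 · 1 · 2 · 1 · 2 · 3
0 · 1 · 2 · 1 · 3 · 0
1 · 3 · 1 · 1 · 1 · 0

57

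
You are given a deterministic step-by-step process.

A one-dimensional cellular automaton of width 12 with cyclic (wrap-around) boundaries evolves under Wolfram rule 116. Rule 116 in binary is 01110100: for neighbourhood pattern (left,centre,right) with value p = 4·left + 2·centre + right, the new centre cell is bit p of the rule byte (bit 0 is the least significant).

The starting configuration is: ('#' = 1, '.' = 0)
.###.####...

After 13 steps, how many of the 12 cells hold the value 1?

4

step 0: .###.####...
step 1: ...##...##..
step 2: ....##...##.
step 3: .....##...##
step 4: #.....##...#
step 5: ##.....##...
step 6: .##.....##..
step 7: ..##.....##.
step 8: ...##.....##
step 9: #...##.....#
step 10: ##...##.....
step 11: .##...##....
step 12: ..##...##...
step 13: ...##...##..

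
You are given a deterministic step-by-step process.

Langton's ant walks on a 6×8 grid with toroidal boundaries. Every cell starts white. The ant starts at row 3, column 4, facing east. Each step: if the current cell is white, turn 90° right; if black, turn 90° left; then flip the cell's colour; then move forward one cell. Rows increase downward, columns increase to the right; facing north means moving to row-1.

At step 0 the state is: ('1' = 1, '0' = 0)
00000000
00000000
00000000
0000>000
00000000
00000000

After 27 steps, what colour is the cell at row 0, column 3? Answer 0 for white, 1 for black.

t=0: 00000000
00000000
00000000
0000>000
00000000
00000000
t=1: 00000000
00000000
00000000
00001000
0000v000
00000000
t=2: 00000000
00000000
00000000
00001000
000<1000
00000000
t=3: 00000000
00000000
00000000
000^1000
00011000
00000000
t=4: 00000000
00000000
00000000
0001>000
00011000
00000000
t=5: 00000000
00000000
0000^000
00010000
00011000
00000000
t=6: 00000000
00000000
00001>00
00010000
00011000
00000000
t=7: 00000000
00000000
00001100
00010v00
00011000
00000000
t=8: 00000000
00000000
00001100
0001<100
00011000
00000000
t=9: 00000000
00000000
0000^100
00011100
00011000
00000000
t=10: 00000000
00000000
000<0100
00011100
00011000
00000000
t=11: 00000000
000^0000
00010100
00011100
00011000
00000000
t=12: 00000000
0001>000
00010100
00011100
00011000
00000000
t=13: 00000000
00011000
0001v100
00011100
00011000
00000000
t=14: 00000000
00011000
000<1100
00011100
00011000
00000000
t=15: 00000000
00011000
00001100
000v1100
00011000
00000000
t=16: 00000000
00011000
00001100
0000>100
00011000
00000000
t=17: 00000000
00011000
0000^100
00000100
00011000
00000000
t=18: 00000000
00011000
000<0100
00000100
00011000
00000000
t=19: 00000000
000^1000
00010100
00000100
00011000
00000000
t=20: 00000000
00<01000
00010100
00000100
00011000
00000000
t=21: 00^00000
00101000
00010100
00000100
00011000
00000000
t=22: 001>0000
00101000
00010100
00000100
00011000
00000000
t=23: 00110000
001v1000
00010100
00000100
00011000
00000000
t=24: 00110000
00<11000
00010100
00000100
00011000
00000000
t=25: 00110000
00011000
00v10100
00000100
00011000
00000000
t=26: 00110000
00011000
0<110100
00000100
00011000
00000000
t=27: 00110000
0^011000
01110100
00000100
00011000
00000000

1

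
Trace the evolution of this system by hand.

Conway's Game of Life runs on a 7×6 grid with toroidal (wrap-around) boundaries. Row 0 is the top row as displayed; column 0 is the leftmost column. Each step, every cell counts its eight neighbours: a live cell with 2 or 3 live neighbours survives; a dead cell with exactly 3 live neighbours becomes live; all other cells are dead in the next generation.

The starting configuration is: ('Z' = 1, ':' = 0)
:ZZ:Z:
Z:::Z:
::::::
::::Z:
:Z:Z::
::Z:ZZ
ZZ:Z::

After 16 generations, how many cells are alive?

gen 0: :ZZ:Z:
Z:::Z:
::::::
::::Z:
:Z:Z::
::Z:ZZ
ZZ:Z::
gen 1: ::Z:Z:
:Z:Z:Z
:::::Z
::::::
::ZZ:Z
::::ZZ
Z:::::
gen 2: ZZZZZZ
Z:ZZ:Z
Z:::Z:
::::Z:
:::Z:Z
Z::ZZZ
:::ZZ:
gen 3: ::::::
::::::
ZZ::Z:
:::ZZ:
Z::Z::
Z:Z:::
::::::
gen 4: ::::::
::::::
:::ZZZ
ZZZZZ:
:ZZZZZ
:Z::::
::::::
gen 5: ::::::
::::Z:
ZZ:::Z
::::::
:::::Z
ZZ:ZZ:
::::::
gen 6: ::::::
Z::::Z
Z::::Z
:::::Z
Z:::ZZ
Z:::ZZ
::::::
gen 7: ::::::
Z::::Z
::::Z:
::::::
::::::
Z:::Z:
:::::Z
gen 8: Z::::Z
:::::Z
:::::Z
::::::
::::::
:::::Z
:::::Z
gen 9: Z:::ZZ
::::ZZ
::::::
::::::
::::::
::::::
::::ZZ
gen 10: Z::Z::
Z:::Z:
::::::
::::::
::::::
::::::
Z:::Z:
gen 11: ZZ:ZZ:
:::::Z
::::::
::::::
::::::
::::::
:::::Z
gen 12: Z:::Z:
Z:::ZZ
::::::
::::::
::::::
::::::
Z:::ZZ
gen 13: :Z:Z::
Z:::Z:
:::::Z
::::::
::::::
:::::Z
Z:::Z:
gen 14: ZZ:ZZ:
Z:::ZZ
:::::Z
::::::
::::::
:::::Z
Z:::ZZ
gen 15: :Z:Z::
:Z:Z::
Z:::ZZ
::::::
::::::
Z:::ZZ
:Z:Z::
gen 16: ZZ:ZZ:
:Z:Z:Z
Z:::ZZ
:::::Z
:::::Z
Z:::ZZ
:Z:Z:Z

18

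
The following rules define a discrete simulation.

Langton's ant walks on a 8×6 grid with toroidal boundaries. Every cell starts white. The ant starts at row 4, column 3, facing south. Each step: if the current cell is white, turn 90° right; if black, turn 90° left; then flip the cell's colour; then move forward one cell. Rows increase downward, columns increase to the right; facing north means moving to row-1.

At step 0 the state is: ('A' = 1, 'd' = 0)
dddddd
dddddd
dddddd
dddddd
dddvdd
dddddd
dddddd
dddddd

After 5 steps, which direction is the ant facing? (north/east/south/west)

east

step 0: dddddd
dddddd
dddddd
dddddd
dddvdd
dddddd
dddddd
dddddd
step 1: dddddd
dddddd
dddddd
dddddd
dd<Add
dddddd
dddddd
dddddd
step 2: dddddd
dddddd
dddddd
dd^ddd
ddAAdd
dddddd
dddddd
dddddd
step 3: dddddd
dddddd
dddddd
ddA>dd
ddAAdd
dddddd
dddddd
dddddd
step 4: dddddd
dddddd
dddddd
ddAAdd
ddAvdd
dddddd
dddddd
dddddd
step 5: dddddd
dddddd
dddddd
ddAAdd
ddAd>d
dddddd
dddddd
dddddd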